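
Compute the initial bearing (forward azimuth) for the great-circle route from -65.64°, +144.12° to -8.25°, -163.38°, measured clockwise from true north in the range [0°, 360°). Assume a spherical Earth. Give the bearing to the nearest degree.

58°

Δλ = -163.38 − 144.12 = -307.50°; wrapped into (−180°, 180°]: 52.50°.
θ = atan2( sin Δλ · cos φ₂ , cos φ₁ · sin φ₂ − sin φ₁ · cos φ₂ · cos Δλ )
  = atan2(0.78514, 0.48964) = 58.051° → normalised to [0°, 360°): 58.051°.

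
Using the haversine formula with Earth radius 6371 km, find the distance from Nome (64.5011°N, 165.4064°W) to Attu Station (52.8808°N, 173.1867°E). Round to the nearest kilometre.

1772 km

Δλ = 173.1867 − -165.4064 = 338.5931°; wrapped into (−180°, 180°]: -21.4069°.
Δφ = 52.8808 − 64.5011 = -11.6203°.
a = sin²(Δφ/2) + cos φ₁ · cos φ₂ · sin²(Δλ/2) = 0.019209.
c = 2·atan2(√a, √(1−a)) = 0.27809 rad → d = 6371·c ≈ 1771.72 km.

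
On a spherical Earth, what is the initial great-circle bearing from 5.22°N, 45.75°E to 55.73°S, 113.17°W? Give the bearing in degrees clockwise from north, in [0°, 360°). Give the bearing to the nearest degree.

195°

Δλ = -113.17 − 45.75 = -158.92°.
θ = atan2( sin Δλ · cos φ₂ , cos φ₁ · sin φ₂ − sin φ₁ · cos φ₂ · cos Δλ )
  = atan2(-0.20253, -0.77516) = -165.358° → normalised to [0°, 360°): 194.642°.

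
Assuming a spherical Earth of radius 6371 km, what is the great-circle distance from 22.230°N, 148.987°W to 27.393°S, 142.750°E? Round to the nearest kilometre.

9175 km

Δλ = 142.750 − -148.987 = 291.737°; wrapped into (−180°, 180°]: -68.263°.
Δφ = -27.393 − 22.230 = -49.623°.
a = sin²(Δφ/2) + cos φ₁ · cos φ₂ · sin²(Δλ/2) = 0.434842.
c = 2·atan2(√a, √(1−a)) = 1.44011 rad → d = 6371·c ≈ 9174.93 km.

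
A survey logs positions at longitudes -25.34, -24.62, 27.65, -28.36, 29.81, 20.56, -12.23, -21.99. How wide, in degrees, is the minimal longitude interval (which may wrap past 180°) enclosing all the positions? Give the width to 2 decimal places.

Sort the longitudes: -28.36°, -25.34°, -24.62°, -21.99°, -12.23°, +20.56°, +27.65°, +29.81°.
Eastward gaps between consecutive values (wrapping around): 3.02°, 0.72°, 2.63°, 9.76°, 32.79°, 7.09°, 2.16°, 301.83°.
Largest gap = 301.83° ⇒ minimal covering band is its complement: 360° − 301.83° = 58.17°.
Band runs from -28.36° eastward to +29.81°.

58.17°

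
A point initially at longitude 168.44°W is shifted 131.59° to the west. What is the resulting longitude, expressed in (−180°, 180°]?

59.97°E

Start at -168.44°; shift −131.59° → -300.03°.
-300.03° lies outside (−180°, 180°]; add 360° → +59.97°.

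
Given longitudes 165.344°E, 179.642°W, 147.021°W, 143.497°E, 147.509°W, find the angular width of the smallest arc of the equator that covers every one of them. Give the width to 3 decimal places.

69.482°

Sort the longitudes: -179.642°, -147.509°, -147.021°, +143.497°, +165.344°.
Eastward gaps between consecutive values (wrapping around): 32.133°, 0.488°, 290.518°, 21.847°, 15.014°.
Largest gap = 290.518° ⇒ minimal covering band is its complement: 360° − 290.518° = 69.482°.
Band runs from +143.497° eastward to -147.021°, crossing the antimeridian.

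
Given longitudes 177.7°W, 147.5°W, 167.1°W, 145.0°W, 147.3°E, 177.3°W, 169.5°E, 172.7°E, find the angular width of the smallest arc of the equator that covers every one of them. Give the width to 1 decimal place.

67.7°

Sort the longitudes: -177.7°, -177.3°, -167.1°, -147.5°, -145.0°, +147.3°, +169.5°, +172.7°.
Eastward gaps between consecutive values (wrapping around): 0.4°, 10.2°, 19.6°, 2.5°, 292.3°, 22.2°, 3.2°, 9.6°.
Largest gap = 292.3° ⇒ minimal covering band is its complement: 360° − 292.3° = 67.7°.
Band runs from +147.3° eastward to -145.0°, crossing the antimeridian.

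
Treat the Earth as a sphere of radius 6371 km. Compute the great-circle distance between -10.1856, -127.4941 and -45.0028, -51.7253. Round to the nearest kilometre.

Δλ = -51.7253 − -127.4941 = 75.7688°.
Δφ = -45.0028 − -10.1856 = -34.8172°.
a = sin²(Δφ/2) + cos φ₁ · cos φ₂ · sin²(Δλ/2) = 0.351934.
c = 2·atan2(√a, √(1−a)) = 1.27015 rad → d = 6371·c ≈ 8092.16 km.

8092 km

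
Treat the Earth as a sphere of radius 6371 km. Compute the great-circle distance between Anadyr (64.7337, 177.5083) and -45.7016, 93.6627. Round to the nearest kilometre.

Δλ = 93.6627 − 177.5083 = -83.8456°.
Δφ = -45.7016 − 64.7337 = -110.4353°.
a = sin²(Δφ/2) + cos φ₁ · cos φ₂ · sin²(Δλ/2) = 0.807642.
c = 2·atan2(√a, √(1−a)) = 2.23354 rad → d = 6371·c ≈ 14229.91 km.

14230 km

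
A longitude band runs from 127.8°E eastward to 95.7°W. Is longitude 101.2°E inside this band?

Band width going east from +127.8° to -95.7°: ((-95.7 − 127.8) mod 360) = 136.5°.
Offset of +101.2° east of the west edge: ((101.2 − 127.8) mod 360) = 333.4°.
333.4° > 136.5° ⇒ outside.

No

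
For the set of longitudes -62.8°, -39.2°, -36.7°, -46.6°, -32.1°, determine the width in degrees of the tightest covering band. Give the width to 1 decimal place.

Sort the longitudes: -62.8°, -46.6°, -39.2°, -36.7°, -32.1°.
Eastward gaps between consecutive values (wrapping around): 16.2°, 7.4°, 2.5°, 4.6°, 329.3°.
Largest gap = 329.3° ⇒ minimal covering band is its complement: 360° − 329.3° = 30.7°.
Band runs from -62.8° eastward to -32.1°.

30.7°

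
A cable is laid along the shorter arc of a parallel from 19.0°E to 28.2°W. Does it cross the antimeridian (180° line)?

No

Signed shortest Δλ = ((-28.2 − 19.0 + 180) mod 360) − 180 = -47.2°.
Going west by 47.2° from +19.0° reaches -28.2° without touching 180°.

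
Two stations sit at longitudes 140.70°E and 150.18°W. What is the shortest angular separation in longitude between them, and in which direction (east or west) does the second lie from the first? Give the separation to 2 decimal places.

69.12° east

Raw difference: -150.18 − 140.70 = -290.88°.
Normalise into (−180°, 180°]: -290.88° + 360° = 69.12°.
Positive ⇒ the second point lies to the east; separation 69.12°.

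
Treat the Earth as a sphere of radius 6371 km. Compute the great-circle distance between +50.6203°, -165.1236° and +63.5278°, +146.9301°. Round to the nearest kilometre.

Δλ = 146.9301 − -165.1236 = 312.0537°; wrapped into (−180°, 180°]: -47.9463°.
Δφ = 63.5278 − 50.6203 = 12.9075°.
a = sin²(Δφ/2) + cos φ₁ · cos φ₂ · sin²(Δλ/2) = 0.059323.
c = 2·atan2(√a, √(1−a)) = 0.49208 rad → d = 6371·c ≈ 3135.03 km.

3135 km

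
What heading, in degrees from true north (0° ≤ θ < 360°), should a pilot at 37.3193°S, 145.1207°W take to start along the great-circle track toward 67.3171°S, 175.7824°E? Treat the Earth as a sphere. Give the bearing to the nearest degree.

204°

Δλ = 175.7824 − -145.1207 = 320.9031°; wrapped into (−180°, 180°]: -39.0969°.
θ = atan2( sin Δλ · cos φ₂ , cos φ₁ · sin φ₂ − sin φ₁ · cos φ₂ · cos Δλ )
  = atan2(-0.24319, -0.55232) = -156.236° → normalised to [0°, 360°): 203.764°.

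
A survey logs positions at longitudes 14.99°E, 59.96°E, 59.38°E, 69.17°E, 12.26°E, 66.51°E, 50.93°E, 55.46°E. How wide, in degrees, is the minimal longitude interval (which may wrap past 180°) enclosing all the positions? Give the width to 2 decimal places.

Sort the longitudes: +12.26°, +14.99°, +50.93°, +55.46°, +59.38°, +59.96°, +66.51°, +69.17°.
Eastward gaps between consecutive values (wrapping around): 2.73°, 35.94°, 4.53°, 3.92°, 0.58°, 6.55°, 2.66°, 303.09°.
Largest gap = 303.09° ⇒ minimal covering band is its complement: 360° − 303.09° = 56.91°.
Band runs from +12.26° eastward to +69.17°.

56.91°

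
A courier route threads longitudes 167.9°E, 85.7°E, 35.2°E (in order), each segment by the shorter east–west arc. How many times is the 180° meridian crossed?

0

Leg 1: +167.9° → +85.7°, shortest Δλ = -82.2° (west) — does not cross 180°.
Leg 2: +85.7° → +35.2°, shortest Δλ = -50.5° (west) — does not cross 180°.
Total crossings: 0.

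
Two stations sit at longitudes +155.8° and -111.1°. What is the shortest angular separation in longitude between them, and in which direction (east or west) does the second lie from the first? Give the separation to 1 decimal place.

93.1° east

Raw difference: -111.1 − 155.8 = -266.9°.
Normalise into (−180°, 180°]: -266.9° + 360° = 93.1°.
Positive ⇒ the second point lies to the east; separation 93.1°.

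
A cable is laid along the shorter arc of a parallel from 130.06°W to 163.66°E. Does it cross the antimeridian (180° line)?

Yes

Naïve |163.66 − -130.06| = 293.72° > 180°, so the shorter arc goes the other way round — across 180°.
Signed shortest Δλ = ((163.66 − -130.06 + 180) mod 360) − 180 = -66.28°.
Going west by 66.28° from -130.06° passes through 180° before reaching +163.66°.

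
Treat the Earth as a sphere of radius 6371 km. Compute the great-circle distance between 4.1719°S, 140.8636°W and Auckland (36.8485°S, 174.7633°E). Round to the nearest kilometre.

5795 km

Δλ = 174.7633 − -140.8636 = 315.6269°; wrapped into (−180°, 180°]: -44.3731°.
Δφ = -36.8485 − -4.1719 = -32.6766°.
a = sin²(Δφ/2) + cos φ₁ · cos φ₂ · sin²(Δλ/2) = 0.192943.
c = 2·atan2(√a, √(1−a)) = 0.90953 rad → d = 6371·c ≈ 5794.65 km.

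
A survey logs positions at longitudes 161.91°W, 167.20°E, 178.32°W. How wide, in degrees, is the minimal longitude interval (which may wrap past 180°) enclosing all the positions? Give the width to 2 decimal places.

Sort the longitudes: -178.32°, -161.91°, +167.20°.
Eastward gaps between consecutive values (wrapping around): 16.41°, 329.11°, 14.48°.
Largest gap = 329.11° ⇒ minimal covering band is its complement: 360° − 329.11° = 30.89°.
Band runs from +167.20° eastward to -161.91°, crossing the antimeridian.

30.89°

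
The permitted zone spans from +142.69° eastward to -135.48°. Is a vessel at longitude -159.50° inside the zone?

Band width going east from +142.69° to -135.48°: ((-135.48 − 142.69) mod 360) = 81.83°.
Offset of -159.50° east of the west edge: ((-159.50 − 142.69) mod 360) = 57.81°.
57.81° ≤ 81.83° ⇒ inside.

Yes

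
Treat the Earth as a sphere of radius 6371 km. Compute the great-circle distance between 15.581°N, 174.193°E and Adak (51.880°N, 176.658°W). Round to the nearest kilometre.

4117 km

Δλ = -176.658 − 174.193 = -350.851°; wrapped into (−180°, 180°]: 9.149°.
Δφ = 51.880 − 15.581 = 36.299°.
a = sin²(Δφ/2) + cos φ₁ · cos φ₂ · sin²(Δλ/2) = 0.100813.
c = 2·atan2(√a, √(1−a)) = 0.64621 rad → d = 6371·c ≈ 4116.98 km.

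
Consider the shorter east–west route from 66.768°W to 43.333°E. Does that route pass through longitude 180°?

Signed shortest Δλ = ((43.333 − -66.768 + 180) mod 360) − 180 = 110.101°.
Going east by 110.101° from -66.768° reaches +43.333° without touching 180°.

No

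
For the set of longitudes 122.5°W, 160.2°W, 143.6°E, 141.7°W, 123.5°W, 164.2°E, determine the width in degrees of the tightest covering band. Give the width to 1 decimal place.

Sort the longitudes: -160.2°, -141.7°, -123.5°, -122.5°, +143.6°, +164.2°.
Eastward gaps between consecutive values (wrapping around): 18.5°, 18.2°, 1.0°, 266.1°, 20.6°, 35.6°.
Largest gap = 266.1° ⇒ minimal covering band is its complement: 360° − 266.1° = 93.9°.
Band runs from +143.6° eastward to -122.5°, crossing the antimeridian.

93.9°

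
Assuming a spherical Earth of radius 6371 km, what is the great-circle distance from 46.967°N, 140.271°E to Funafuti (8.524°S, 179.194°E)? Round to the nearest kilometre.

7269 km

Δλ = 179.194 − 140.271 = 38.923°.
Δφ = -8.524 − 46.967 = -55.491°.
a = sin²(Δφ/2) + cos φ₁ · cos φ₂ · sin²(Δλ/2) = 0.291647.
c = 2·atan2(√a, √(1−a)) = 1.14098 rad → d = 6371·c ≈ 7269.17 km.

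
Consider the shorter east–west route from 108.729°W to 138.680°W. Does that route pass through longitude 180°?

No

Signed shortest Δλ = ((-138.680 − -108.729 + 180) mod 360) − 180 = -29.951°.
Going west by 29.951° from -108.729° reaches -138.680° without touching 180°.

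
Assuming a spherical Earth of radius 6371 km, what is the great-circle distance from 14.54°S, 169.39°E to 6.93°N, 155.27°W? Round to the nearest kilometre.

4570 km

Δλ = -155.27 − 169.39 = -324.66°; wrapped into (−180°, 180°]: 35.34°.
Δφ = 6.93 − -14.54 = 21.47°.
a = sin²(Δφ/2) + cos φ₁ · cos φ₂ · sin²(Δλ/2) = 0.123226.
c = 2·atan2(√a, √(1−a)) = 0.71735 rad → d = 6371·c ≈ 4570.26 km.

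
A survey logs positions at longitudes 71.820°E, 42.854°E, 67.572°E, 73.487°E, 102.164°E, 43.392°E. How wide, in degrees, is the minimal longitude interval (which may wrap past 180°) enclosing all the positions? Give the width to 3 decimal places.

59.310°

Sort the longitudes: +42.854°, +43.392°, +67.572°, +71.820°, +73.487°, +102.164°.
Eastward gaps between consecutive values (wrapping around): 0.538°, 24.180°, 4.248°, 1.667°, 28.677°, 300.690°.
Largest gap = 300.690° ⇒ minimal covering band is its complement: 360° − 300.690° = 59.310°.
Band runs from +42.854° eastward to +102.164°.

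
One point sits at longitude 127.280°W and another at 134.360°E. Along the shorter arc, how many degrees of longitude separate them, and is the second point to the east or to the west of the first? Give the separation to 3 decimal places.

Raw difference: 134.360 − -127.280 = 261.64°.
Normalise into (−180°, 180°]: 261.64° − 360° = -98.36°.
Negative ⇒ the second point lies to the west; separation 98.360°.

98.360° west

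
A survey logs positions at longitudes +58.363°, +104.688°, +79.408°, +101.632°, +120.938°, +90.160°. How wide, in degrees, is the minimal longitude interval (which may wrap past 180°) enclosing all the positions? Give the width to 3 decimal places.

62.575°

Sort the longitudes: +58.363°, +79.408°, +90.160°, +101.632°, +104.688°, +120.938°.
Eastward gaps between consecutive values (wrapping around): 21.045°, 10.752°, 11.472°, 3.056°, 16.250°, 297.425°.
Largest gap = 297.425° ⇒ minimal covering band is its complement: 360° − 297.425° = 62.575°.
Band runs from +58.363° eastward to +120.938°.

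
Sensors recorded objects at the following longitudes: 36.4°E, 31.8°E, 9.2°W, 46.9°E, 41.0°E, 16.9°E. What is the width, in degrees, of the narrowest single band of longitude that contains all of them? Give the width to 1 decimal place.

56.1°

Sort the longitudes: -9.2°, +16.9°, +31.8°, +36.4°, +41.0°, +46.9°.
Eastward gaps between consecutive values (wrapping around): 26.1°, 14.9°, 4.6°, 4.6°, 5.9°, 303.9°.
Largest gap = 303.9° ⇒ minimal covering band is its complement: 360° − 303.9° = 56.1°.
Band runs from -9.2° eastward to +46.9°.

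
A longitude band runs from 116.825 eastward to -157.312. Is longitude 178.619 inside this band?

Band width going east from +116.825° to -157.312°: ((-157.312 − 116.825) mod 360) = 85.863°.
Offset of +178.619° east of the west edge: ((178.619 − 116.825) mod 360) = 61.794°.
61.794° ≤ 85.863° ⇒ inside.

Yes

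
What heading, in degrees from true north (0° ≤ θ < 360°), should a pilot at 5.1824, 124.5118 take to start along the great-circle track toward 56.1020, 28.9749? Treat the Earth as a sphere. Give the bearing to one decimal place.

326.3°

Δλ = 28.9749 − 124.5118 = -95.5369°.
θ = atan2( sin Δλ · cos φ₂ , cos φ₁ · sin φ₂ − sin φ₁ · cos φ₂ · cos Δλ )
  = atan2(-0.55511, 0.83150) = -33.727° → normalised to [0°, 360°): 326.273°.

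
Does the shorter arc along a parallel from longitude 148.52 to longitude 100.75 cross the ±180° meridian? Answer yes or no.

No

Signed shortest Δλ = ((100.75 − 148.52 + 180) mod 360) − 180 = -47.77°.
Going west by 47.77° from +148.52° reaches +100.75° without touching 180°.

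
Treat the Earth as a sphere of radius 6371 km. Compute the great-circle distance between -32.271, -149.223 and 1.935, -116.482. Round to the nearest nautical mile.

2771 nmi

Δλ = -116.482 − -149.223 = 32.741°.
Δφ = 1.935 − -32.271 = 34.206°.
a = sin²(Δφ/2) + cos φ₁ · cos φ₂ · sin²(Δλ/2) = 0.153618.
c = 2·atan2(√a, √(1−a)) = 0.80548 rad → d = 6371·c ≈ 5131.73 km ≈ 2770.91 nmi.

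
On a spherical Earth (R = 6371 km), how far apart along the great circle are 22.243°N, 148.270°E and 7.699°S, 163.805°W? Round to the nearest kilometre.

Δλ = -163.805 − 148.270 = -312.075°; wrapped into (−180°, 180°]: 47.925°.
Δφ = -7.699 − 22.243 = -29.942°.
a = sin²(Δφ/2) + cos φ₁ · cos φ₂ · sin²(Δλ/2) = 0.218032.
c = 2·atan2(√a, √(1−a)) = 0.97165 rad → d = 6371·c ≈ 6190.40 km.

6190 km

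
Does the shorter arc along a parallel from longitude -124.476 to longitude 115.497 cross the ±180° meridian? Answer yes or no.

Naïve |115.497 − -124.476| = 239.973° > 180°, so the shorter arc goes the other way round — across 180°.
Signed shortest Δλ = ((115.497 − -124.476 + 180) mod 360) − 180 = -120.027°.
Going west by 120.027° from -124.476° passes through 180° before reaching +115.497°.

Yes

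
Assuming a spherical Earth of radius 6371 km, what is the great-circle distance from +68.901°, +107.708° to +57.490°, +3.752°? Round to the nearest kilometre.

4699 km

Δλ = 3.752 − 107.708 = -103.956°.
Δφ = 57.490 − 68.901 = -11.411°.
a = sin²(Δφ/2) + cos φ₁ · cos φ₂ · sin²(Δλ/2) = 0.129949.
c = 2·atan2(√a, √(1−a)) = 0.73757 rad → d = 6371·c ≈ 4699.08 km.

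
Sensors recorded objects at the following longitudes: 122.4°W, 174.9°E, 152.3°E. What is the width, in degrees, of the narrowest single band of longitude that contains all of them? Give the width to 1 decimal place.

Sort the longitudes: -122.4°, +152.3°, +174.9°.
Eastward gaps between consecutive values (wrapping around): 274.7°, 22.6°, 62.7°.
Largest gap = 274.7° ⇒ minimal covering band is its complement: 360° − 274.7° = 85.3°.
Band runs from +152.3° eastward to -122.4°, crossing the antimeridian.

85.3°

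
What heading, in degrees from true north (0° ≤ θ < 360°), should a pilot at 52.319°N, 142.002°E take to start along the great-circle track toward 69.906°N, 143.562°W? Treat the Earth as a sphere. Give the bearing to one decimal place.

33.4°

Δλ = -143.562 − 142.002 = -285.564°; wrapped into (−180°, 180°]: 74.436°.
θ = atan2( sin Δλ · cos φ₂ , cos φ₁ · sin φ₂ − sin φ₁ · cos φ₂ · cos Δλ )
  = atan2(0.33096, 0.50110) = 33.444° → normalised to [0°, 360°): 33.444°.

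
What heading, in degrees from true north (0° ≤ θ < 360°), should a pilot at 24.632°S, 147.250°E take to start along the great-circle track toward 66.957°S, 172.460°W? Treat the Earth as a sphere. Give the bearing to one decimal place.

160.4°

Δλ = -172.460 − 147.250 = -319.710°; wrapped into (−180°, 180°]: 40.290°.
θ = atan2( sin Δλ · cos φ₂ , cos φ₁ · sin φ₂ − sin φ₁ · cos φ₂ · cos Δλ )
  = atan2(0.25312, -0.71204) = 160.431° → normalised to [0°, 360°): 160.431°.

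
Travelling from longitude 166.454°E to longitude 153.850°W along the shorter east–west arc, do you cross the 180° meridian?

Naïve |-153.850 − 166.454| = 320.304° > 180°, so the shorter arc goes the other way round — across 180°.
Signed shortest Δλ = ((-153.850 − 166.454 + 180) mod 360) − 180 = 39.696°.
Going east by 39.696° from +166.454° passes through 180° before reaching -153.850°.

Yes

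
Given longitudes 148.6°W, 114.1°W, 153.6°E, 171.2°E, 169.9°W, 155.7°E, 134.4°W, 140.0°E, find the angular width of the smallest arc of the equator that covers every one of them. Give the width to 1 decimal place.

Sort the longitudes: -169.9°, -148.6°, -134.4°, -114.1°, +140.0°, +153.6°, +155.7°, +171.2°.
Eastward gaps between consecutive values (wrapping around): 21.3°, 14.2°, 20.3°, 254.1°, 13.6°, 2.1°, 15.5°, 18.9°.
Largest gap = 254.1° ⇒ minimal covering band is its complement: 360° − 254.1° = 105.9°.
Band runs from +140.0° eastward to -114.1°, crossing the antimeridian.

105.9°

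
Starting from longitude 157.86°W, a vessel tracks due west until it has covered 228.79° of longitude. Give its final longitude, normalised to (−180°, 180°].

Start at -157.86°; shift −228.79° → -386.65°.
-386.65° lies outside (−180°, 180°]; add 360° → -26.65°.

26.65°W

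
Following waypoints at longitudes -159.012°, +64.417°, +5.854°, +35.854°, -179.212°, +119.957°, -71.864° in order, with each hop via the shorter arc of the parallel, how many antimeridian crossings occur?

4

Leg 1: -159.012° → +64.417°, shortest Δλ = -136.571° (west) — crosses 180°.
Leg 2: +64.417° → +5.854°, shortest Δλ = -58.563° (west) — does not cross 180°.
Leg 3: +5.854° → +35.854°, shortest Δλ = 30.0° (east) — does not cross 180°.
Leg 4: +35.854° → -179.212°, shortest Δλ = 144.934° (east) — crosses 180°.
Leg 5: -179.212° → +119.957°, shortest Δλ = -60.831° (west) — crosses 180°.
Leg 6: +119.957° → -71.864°, shortest Δλ = 168.179° (east) — crosses 180°.
Total crossings: 4.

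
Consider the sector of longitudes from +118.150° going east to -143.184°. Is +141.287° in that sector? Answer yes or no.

Yes

Band width going east from +118.150° to -143.184°: ((-143.184 − 118.150) mod 360) = 98.666°.
Offset of +141.287° east of the west edge: ((141.287 − 118.150) mod 360) = 23.137°.
23.137° ≤ 98.666° ⇒ inside.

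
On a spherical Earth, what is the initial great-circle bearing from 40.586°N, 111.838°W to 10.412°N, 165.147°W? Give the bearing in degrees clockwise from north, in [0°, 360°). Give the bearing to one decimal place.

Δλ = -165.147 − -111.838 = -53.309°.
θ = atan2( sin Δλ · cos φ₂ , cos φ₁ · sin φ₂ − sin φ₁ · cos φ₂ · cos Δλ )
  = atan2(-0.78867, -0.24508) = -107.263° → normalised to [0°, 360°): 252.737°.

252.7°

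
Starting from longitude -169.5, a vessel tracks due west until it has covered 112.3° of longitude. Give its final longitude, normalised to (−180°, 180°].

+78.2°

Start at -169.5°; shift −112.3° → -281.8°.
-281.8° lies outside (−180°, 180°]; add 360° → +78.2°.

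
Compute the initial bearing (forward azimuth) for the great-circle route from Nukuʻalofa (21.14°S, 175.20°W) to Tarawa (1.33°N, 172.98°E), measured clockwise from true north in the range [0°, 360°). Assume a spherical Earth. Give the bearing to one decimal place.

Δλ = 172.98 − -175.20 = 348.18°; wrapped into (−180°, 180°]: -11.82°.
θ = atan2( sin Δλ · cos φ₂ , cos φ₁ · sin φ₂ − sin φ₁ · cos φ₂ · cos Δλ )
  = atan2(-0.20478, 0.37455) = -28.667° → normalised to [0°, 360°): 331.333°.

331.3°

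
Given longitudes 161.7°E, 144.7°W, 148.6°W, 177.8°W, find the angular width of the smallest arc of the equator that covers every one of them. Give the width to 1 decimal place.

53.6°

Sort the longitudes: -177.8°, -148.6°, -144.7°, +161.7°.
Eastward gaps between consecutive values (wrapping around): 29.2°, 3.9°, 306.4°, 20.5°.
Largest gap = 306.4° ⇒ minimal covering band is its complement: 360° − 306.4° = 53.6°.
Band runs from +161.7° eastward to -144.7°, crossing the antimeridian.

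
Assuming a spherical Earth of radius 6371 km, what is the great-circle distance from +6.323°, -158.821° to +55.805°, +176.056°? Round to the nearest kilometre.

Δλ = 176.056 − -158.821 = 334.877°; wrapped into (−180°, 180°]: -25.123°.
Δφ = 55.805 − 6.323 = 49.482°.
a = sin²(Δφ/2) + cos φ₁ · cos φ₂ · sin²(Δλ/2) = 0.201578.
c = 2·atan2(√a, √(1−a)) = 0.93124 rad → d = 6371·c ≈ 5932.90 km.

5933 km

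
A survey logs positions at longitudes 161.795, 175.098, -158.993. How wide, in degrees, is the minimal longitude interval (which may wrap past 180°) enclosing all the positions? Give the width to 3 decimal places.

39.212°

Sort the longitudes: -158.993°, +161.795°, +175.098°.
Eastward gaps between consecutive values (wrapping around): 320.788°, 13.303°, 25.909°.
Largest gap = 320.788° ⇒ minimal covering band is its complement: 360° − 320.788° = 39.212°.
Band runs from +161.795° eastward to -158.993°, crossing the antimeridian.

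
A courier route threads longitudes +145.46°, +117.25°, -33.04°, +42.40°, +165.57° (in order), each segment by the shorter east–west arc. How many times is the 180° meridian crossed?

Leg 1: +145.46° → +117.25°, shortest Δλ = -28.21° (west) — does not cross 180°.
Leg 2: +117.25° → -33.04°, shortest Δλ = -150.29° (west) — does not cross 180°.
Leg 3: -33.04° → +42.40°, shortest Δλ = 75.44° (east) — does not cross 180°.
Leg 4: +42.40° → +165.57°, shortest Δλ = 123.17° (east) — does not cross 180°.
Total crossings: 0.

0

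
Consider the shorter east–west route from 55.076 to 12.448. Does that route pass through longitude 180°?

Signed shortest Δλ = ((12.448 − 55.076 + 180) mod 360) − 180 = -42.628°.
Going west by 42.628° from +55.076° reaches +12.448° without touching 180°.

No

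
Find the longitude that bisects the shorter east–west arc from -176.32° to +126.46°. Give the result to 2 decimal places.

+155.07°

Signed shortest Δλ from -176.32° to +126.46° is -57.22°.
Midpoint longitude = -176.32° + (-57.22°)/2 = -176.32° − 28.61° = -204.93°.
Normalise into (−180°, 180°]: +155.07°.
(The naïve average (-176.32 + +126.46)/2 = -24.93° is on the wrong side of the globe.)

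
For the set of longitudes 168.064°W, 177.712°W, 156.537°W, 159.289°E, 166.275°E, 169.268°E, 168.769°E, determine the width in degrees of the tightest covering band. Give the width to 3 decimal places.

Sort the longitudes: -177.712°, -168.064°, -156.537°, +159.289°, +166.275°, +168.769°, +169.268°.
Eastward gaps between consecutive values (wrapping around): 9.648°, 11.527°, 315.826°, 6.986°, 2.494°, 0.499°, 13.020°.
Largest gap = 315.826° ⇒ minimal covering band is its complement: 360° − 315.826° = 44.174°.
Band runs from +159.289° eastward to -156.537°, crossing the antimeridian.

44.174°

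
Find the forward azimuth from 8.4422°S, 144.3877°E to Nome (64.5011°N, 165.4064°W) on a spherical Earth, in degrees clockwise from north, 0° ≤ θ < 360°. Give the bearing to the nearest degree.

20°

Δλ = -165.4064 − 144.3877 = -309.7941°; wrapped into (−180°, 180°]: 50.2059°.
θ = atan2( sin Δλ · cos φ₂ , cos φ₁ · sin φ₂ − sin φ₁ · cos φ₂ · cos Δλ )
  = atan2(0.33077, 0.93326) = 19.515° → normalised to [0°, 360°): 19.515°.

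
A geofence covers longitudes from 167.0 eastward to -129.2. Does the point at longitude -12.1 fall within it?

Band width going east from +167.0° to -129.2°: ((-129.2 − 167.0) mod 360) = 63.8°.
Offset of -12.1° east of the west edge: ((-12.1 − 167.0) mod 360) = 180.9°.
180.9° > 63.8° ⇒ outside.

No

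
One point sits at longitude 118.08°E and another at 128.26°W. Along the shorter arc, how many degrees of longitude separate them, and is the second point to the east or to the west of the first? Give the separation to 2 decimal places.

Raw difference: -128.26 − 118.08 = -246.34°.
Normalise into (−180°, 180°]: -246.34° + 360° = 113.66°.
Positive ⇒ the second point lies to the east; separation 113.66°.

113.66° east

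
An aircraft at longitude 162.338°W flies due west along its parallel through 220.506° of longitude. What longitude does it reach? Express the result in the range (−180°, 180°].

Start at -162.338°; shift −220.506° → -382.844°.
-382.844° lies outside (−180°, 180°]; add 360° → -22.844°.

22.844°W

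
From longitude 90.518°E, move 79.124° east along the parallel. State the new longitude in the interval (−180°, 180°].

169.642°E

Start at +90.518°; shift +79.124° → +169.642°.
+169.642° already lies in (−180°, 180°].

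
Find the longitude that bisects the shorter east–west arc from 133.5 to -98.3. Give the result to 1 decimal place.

-162.4°

Signed shortest Δλ from +133.5° to -98.3° is +128.2°.
Midpoint longitude = +133.5° + (+128.2°)/2 = +133.5° + 64.1° = +197.6°.
Normalise into (−180°, 180°]: -162.4°.
(The naïve average (+133.5 + -98.3)/2 = 17.6° is on the wrong side of the globe.)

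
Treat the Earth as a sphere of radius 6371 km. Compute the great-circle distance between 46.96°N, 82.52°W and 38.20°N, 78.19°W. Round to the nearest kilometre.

1036 km

Δλ = -78.19 − -82.52 = 4.33°.
Δφ = 38.20 − 46.96 = -8.76°.
a = sin²(Δφ/2) + cos φ₁ · cos φ₂ · sin²(Δλ/2) = 0.006598.
c = 2·atan2(√a, √(1−a)) = 0.16264 rad → d = 6371·c ≈ 1036.15 km.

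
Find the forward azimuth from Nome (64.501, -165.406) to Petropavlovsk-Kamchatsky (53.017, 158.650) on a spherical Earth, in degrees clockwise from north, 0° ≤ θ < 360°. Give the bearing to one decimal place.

254.8°

Δλ = 158.650 − -165.406 = 324.056°; wrapped into (−180°, 180°]: -35.944°.
θ = atan2( sin Δλ · cos φ₂ , cos φ₁ · sin φ₂ − sin φ₁ · cos φ₂ · cos Δλ )
  = atan2(-0.35312, -0.09571) = -105.164° → normalised to [0°, 360°): 254.836°.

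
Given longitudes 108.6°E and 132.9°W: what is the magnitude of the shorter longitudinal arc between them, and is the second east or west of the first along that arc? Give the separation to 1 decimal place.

Raw difference: -132.9 − 108.6 = -241.5°.
Normalise into (−180°, 180°]: -241.5° + 360° = 118.5°.
Positive ⇒ the second point lies to the east; separation 118.5°.

118.5° east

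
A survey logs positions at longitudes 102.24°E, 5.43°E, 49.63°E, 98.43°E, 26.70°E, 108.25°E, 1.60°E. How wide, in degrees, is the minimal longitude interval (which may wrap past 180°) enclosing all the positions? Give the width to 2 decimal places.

Sort the longitudes: +1.60°, +5.43°, +26.70°, +49.63°, +98.43°, +102.24°, +108.25°.
Eastward gaps between consecutive values (wrapping around): 3.83°, 21.27°, 22.93°, 48.80°, 3.81°, 6.01°, 253.35°.
Largest gap = 253.35° ⇒ minimal covering band is its complement: 360° − 253.35° = 106.65°.
Band runs from +1.60° eastward to +108.25°.

106.65°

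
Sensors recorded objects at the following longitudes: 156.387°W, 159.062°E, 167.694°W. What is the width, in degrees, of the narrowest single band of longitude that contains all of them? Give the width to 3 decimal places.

44.551°

Sort the longitudes: -167.694°, -156.387°, +159.062°.
Eastward gaps between consecutive values (wrapping around): 11.307°, 315.449°, 33.244°.
Largest gap = 315.449° ⇒ minimal covering band is its complement: 360° − 315.449° = 44.551°.
Band runs from +159.062° eastward to -156.387°, crossing the antimeridian.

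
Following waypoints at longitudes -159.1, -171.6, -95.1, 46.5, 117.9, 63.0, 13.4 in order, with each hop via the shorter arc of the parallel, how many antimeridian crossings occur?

Leg 1: -159.1° → -171.6°, shortest Δλ = -12.5° (west) — does not cross 180°.
Leg 2: -171.6° → -95.1°, shortest Δλ = 76.5° (east) — does not cross 180°.
Leg 3: -95.1° → +46.5°, shortest Δλ = 141.6° (east) — does not cross 180°.
Leg 4: +46.5° → +117.9°, shortest Δλ = 71.4° (east) — does not cross 180°.
Leg 5: +117.9° → +63.0°, shortest Δλ = -54.9° (west) — does not cross 180°.
Leg 6: +63.0° → +13.4°, shortest Δλ = -49.6° (west) — does not cross 180°.
Total crossings: 0.

0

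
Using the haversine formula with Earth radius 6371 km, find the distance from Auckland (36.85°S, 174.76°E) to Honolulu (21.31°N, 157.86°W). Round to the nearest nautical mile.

3821 nmi

Δλ = -157.86 − 174.76 = -332.62°; wrapped into (−180°, 180°]: 27.38°.
Δφ = 21.31 − -36.85 = 58.16°.
a = sin²(Δφ/2) + cos φ₁ · cos φ₂ · sin²(Δλ/2) = 0.277982.
c = 2·atan2(√a, √(1−a)) = 1.11070 rad → d = 6371·c ≈ 7076.26 km ≈ 3820.88 nmi.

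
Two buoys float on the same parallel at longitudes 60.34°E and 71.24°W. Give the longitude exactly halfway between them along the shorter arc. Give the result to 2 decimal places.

5.45°W

Signed shortest Δλ from +60.34° to -71.24° is -131.58°.
Midpoint longitude = +60.34° + (-131.58°)/2 = +60.34° − 65.79° = -5.45°.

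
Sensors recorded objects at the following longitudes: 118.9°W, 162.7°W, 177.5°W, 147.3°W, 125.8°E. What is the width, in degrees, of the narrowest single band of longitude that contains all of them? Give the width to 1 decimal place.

Sort the longitudes: -177.5°, -162.7°, -147.3°, -118.9°, +125.8°.
Eastward gaps between consecutive values (wrapping around): 14.8°, 15.4°, 28.4°, 244.7°, 56.7°.
Largest gap = 244.7° ⇒ minimal covering band is its complement: 360° − 244.7° = 115.3°.
Band runs from +125.8° eastward to -118.9°, crossing the antimeridian.

115.3°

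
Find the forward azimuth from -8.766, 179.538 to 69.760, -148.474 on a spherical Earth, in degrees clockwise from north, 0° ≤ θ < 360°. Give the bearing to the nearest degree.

11°

Δλ = -148.474 − 179.538 = -328.012°; wrapped into (−180°, 180°]: 31.988°.
θ = atan2( sin Δλ · cos φ₂ , cos φ₁ · sin φ₂ − sin φ₁ · cos φ₂ · cos Δλ )
  = atan2(0.18327, 0.97201) = 10.677° → normalised to [0°, 360°): 10.677°.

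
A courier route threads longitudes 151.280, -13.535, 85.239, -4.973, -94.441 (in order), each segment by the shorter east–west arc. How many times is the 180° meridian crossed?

0

Leg 1: +151.280° → -13.535°, shortest Δλ = -164.815° (west) — does not cross 180°.
Leg 2: -13.535° → +85.239°, shortest Δλ = 98.774° (east) — does not cross 180°.
Leg 3: +85.239° → -4.973°, shortest Δλ = -90.212° (west) — does not cross 180°.
Leg 4: -4.973° → -94.441°, shortest Δλ = -89.468° (west) — does not cross 180°.
Total crossings: 0.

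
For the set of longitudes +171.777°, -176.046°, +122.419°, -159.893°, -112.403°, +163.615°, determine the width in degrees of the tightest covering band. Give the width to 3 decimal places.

Sort the longitudes: -176.046°, -159.893°, -112.403°, +122.419°, +163.615°, +171.777°.
Eastward gaps between consecutive values (wrapping around): 16.153°, 47.490°, 234.822°, 41.196°, 8.162°, 12.177°.
Largest gap = 234.822° ⇒ minimal covering band is its complement: 360° − 234.822° = 125.178°.
Band runs from +122.419° eastward to -112.403°, crossing the antimeridian.

125.178°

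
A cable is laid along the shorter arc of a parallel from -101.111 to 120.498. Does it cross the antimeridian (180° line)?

Yes

Naïve |120.498 − -101.111| = 221.609° > 180°, so the shorter arc goes the other way round — across 180°.
Signed shortest Δλ = ((120.498 − -101.111 + 180) mod 360) − 180 = -138.391°.
Going west by 138.391° from -101.111° passes through 180° before reaching +120.498°.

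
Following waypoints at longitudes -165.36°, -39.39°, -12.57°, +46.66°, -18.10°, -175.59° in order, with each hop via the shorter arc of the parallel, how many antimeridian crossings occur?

Leg 1: -165.36° → -39.39°, shortest Δλ = 125.97° (east) — does not cross 180°.
Leg 2: -39.39° → -12.57°, shortest Δλ = 26.82° (east) — does not cross 180°.
Leg 3: -12.57° → +46.66°, shortest Δλ = 59.23° (east) — does not cross 180°.
Leg 4: +46.66° → -18.10°, shortest Δλ = -64.76° (west) — does not cross 180°.
Leg 5: -18.10° → -175.59°, shortest Δλ = -157.49° (west) — does not cross 180°.
Total crossings: 0.

0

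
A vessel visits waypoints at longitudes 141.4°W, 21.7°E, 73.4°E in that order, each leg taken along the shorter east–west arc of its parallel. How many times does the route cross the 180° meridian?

Leg 1: -141.4° → +21.7°, shortest Δλ = 163.1° (east) — does not cross 180°.
Leg 2: +21.7° → +73.4°, shortest Δλ = 51.7° (east) — does not cross 180°.
Total crossings: 0.

0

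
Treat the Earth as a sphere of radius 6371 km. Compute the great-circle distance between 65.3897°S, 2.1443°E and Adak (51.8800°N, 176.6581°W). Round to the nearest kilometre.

18511 km

Δλ = -176.6581 − 2.1443 = -178.8024°.
Δφ = 51.8800 − -65.3897 = 117.2697°.
a = sin²(Δφ/2) + cos φ₁ · cos φ₂ · sin²(Δλ/2) = 0.986137.
c = 2·atan2(√a, √(1−a)) = 2.90556 rad → d = 6371·c ≈ 18511.35 km.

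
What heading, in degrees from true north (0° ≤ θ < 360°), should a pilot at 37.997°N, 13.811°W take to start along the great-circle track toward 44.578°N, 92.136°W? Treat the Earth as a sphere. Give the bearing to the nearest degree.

304°

Δλ = -92.136 − -13.811 = -78.325°.
θ = atan2( sin Δλ · cos φ₂ , cos φ₁ · sin φ₂ − sin φ₁ · cos φ₂ · cos Δλ )
  = atan2(-0.69756, 0.46438) = -56.348° → normalised to [0°, 360°): 303.652°.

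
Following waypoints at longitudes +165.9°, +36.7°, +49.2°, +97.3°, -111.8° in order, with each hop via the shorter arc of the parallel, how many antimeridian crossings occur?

Leg 1: +165.9° → +36.7°, shortest Δλ = -129.2° (west) — does not cross 180°.
Leg 2: +36.7° → +49.2°, shortest Δλ = 12.5° (east) — does not cross 180°.
Leg 3: +49.2° → +97.3°, shortest Δλ = 48.1° (east) — does not cross 180°.
Leg 4: +97.3° → -111.8°, shortest Δλ = 150.9° (east) — crosses 180°.
Total crossings: 1.

1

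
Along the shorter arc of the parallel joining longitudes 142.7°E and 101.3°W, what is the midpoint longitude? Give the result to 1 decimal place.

Signed shortest Δλ from +142.7° to -101.3° is +116.0°.
Midpoint longitude = +142.7° + (+116.0°)/2 = +142.7° + 58.0° = +200.7°.
Normalise into (−180°, 180°]: -159.3°.
(The naïve average (+142.7 + -101.3)/2 = 20.7° is on the wrong side of the globe.)

159.3°W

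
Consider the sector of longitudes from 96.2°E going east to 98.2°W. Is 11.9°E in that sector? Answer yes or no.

No

Band width going east from +96.2° to -98.2°: ((-98.2 − 96.2) mod 360) = 165.6°.
Offset of +11.9° east of the west edge: ((11.9 − 96.2) mod 360) = 275.7°.
275.7° > 165.6° ⇒ outside.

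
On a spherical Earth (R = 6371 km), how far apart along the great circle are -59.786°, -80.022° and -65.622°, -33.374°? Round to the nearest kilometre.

Δλ = -33.374 − -80.022 = 46.648°.
Δφ = -65.622 − -59.786 = -5.836°.
a = sin²(Δφ/2) + cos φ₁ · cos φ₂ · sin²(Δλ/2) = 0.035152.
c = 2·atan2(√a, √(1−a)) = 0.37721 rad → d = 6371·c ≈ 2403.22 km.

2403 km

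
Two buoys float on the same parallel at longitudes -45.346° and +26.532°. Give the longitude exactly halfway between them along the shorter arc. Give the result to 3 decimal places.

Signed shortest Δλ from -45.346° to +26.532° is +71.878°.
Midpoint longitude = -45.346° + (+71.878°)/2 = -45.346° + 35.939° = -9.407°.

-9.407°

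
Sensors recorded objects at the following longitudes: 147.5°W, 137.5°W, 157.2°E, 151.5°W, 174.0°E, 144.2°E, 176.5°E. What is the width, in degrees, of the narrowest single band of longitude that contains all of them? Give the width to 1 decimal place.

78.3°

Sort the longitudes: -151.5°, -147.5°, -137.5°, +144.2°, +157.2°, +174.0°, +176.5°.
Eastward gaps between consecutive values (wrapping around): 4.0°, 10.0°, 281.7°, 13.0°, 16.8°, 2.5°, 32.0°.
Largest gap = 281.7° ⇒ minimal covering band is its complement: 360° − 281.7° = 78.3°.
Band runs from +144.2° eastward to -137.5°, crossing the antimeridian.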